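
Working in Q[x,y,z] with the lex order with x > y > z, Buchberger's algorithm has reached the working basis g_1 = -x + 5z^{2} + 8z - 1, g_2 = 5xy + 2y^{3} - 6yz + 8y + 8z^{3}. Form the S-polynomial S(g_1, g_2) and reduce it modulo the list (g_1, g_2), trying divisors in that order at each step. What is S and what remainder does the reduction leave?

S(g_1, g_2) = -\tfrac{2}{5}y^{3} - 5yz^{2} - \tfrac{34}{5}yz - \tfrac{3}{5}y - \tfrac{8}{5}z^{3}; remainder on division = -\tfrac{2}{5}y^{3} - 5yz^{2} - \tfrac{34}{5}yz - \tfrac{3}{5}y - \tfrac{8}{5}z^{3}.

lcm(LM(g_1), LM(g_2)) = xy.
S = (lcm/LT(g_1))·g_1 − (lcm/LT(g_2))·g_2 = -\tfrac{2}{5}y^{3} - 5yz^{2} - \tfrac{34}{5}yz - \tfrac{3}{5}y - \tfrac{8}{5}z^{3}.
Reduce S modulo (g_1, g_2) in that order:
  leading term y^{3}: no divisor's leading term divides it; move -\tfrac{2}{5}y^{3} to the remainder.
  leading term yz^{2}: no divisor's leading term divides it; move -5yz^{2} to the remainder.
  leading term yz: no divisor's leading term divides it; move -\tfrac{34}{5}yz to the remainder.
  leading term y: no divisor's leading term divides it; move -\tfrac{3}{5}y to the remainder.
  leading term z^{3}: no divisor's leading term divides it; move -\tfrac{8}{5}z^{3} to the remainder.
The remainder -\tfrac{2}{5}y^{3} - 5yz^{2} - \tfrac{34}{5}yz - \tfrac{3}{5}y - \tfrac{8}{5}z^{3} is nonzero, so it would be added as the next basis element.
An S-polynomial is built so that the two leading terms cancel; whether anything survives reduction is exactly the Gröbner-basis criterion.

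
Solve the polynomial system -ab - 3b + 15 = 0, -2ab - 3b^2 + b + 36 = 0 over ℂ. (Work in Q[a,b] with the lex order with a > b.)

{(-51/2, -2/3), (2, 3)}

Compute a lex Gröbner basis by Buchberger's algorithm.
f_1 = -ab - 3b + 15, LT = ab.
f_2 = -2ab - 3b^2 + b + 36, LT = ab.

S(f_1,f_2): lcm = ab. S = -3/2b^2 + 7/2b + 3.
  leading term b^2: no divisor's leading term divides it; move -3/2b^2 to the remainder.
  leading term b: no divisor's leading term divides it; move 7/2b to the remainder.
  leading term 1: no divisor's leading term divides it; move 3 to the remainder.
  remainder -3/2b^2 + 7/2b + 3 ≠ 0; add h_3 = -3/2b^2 + 7/2b + 3 to the basis.

S(f_1,h_3): lcm = ab^2. S = 7/3ab + 2a + 3b^2 - 15b.
  leading term ab: subtract (-7/3)·f_1 from 7/3ab + 2a + 3b^2 - 15b → 2a + 3b^2 - 22b + 35
  leading term a: no divisor's leading term divides it; move 2a to the remainder.
  leading term b^2: subtract (-2)·h_3 from 3b^2 - 22b + 35 → -15b + 41
  leading term b: no divisor's leading term divides it; move -15b to the remainder.
  leading term 1: no divisor's leading term divides it; move 41 to the remainder.
  remainder 2a - 15b + 41 ≠ 0; add h_4 = 2a - 15b + 41 to the basis.

S(f_2,h_3): lcm = ab^2. S = 7/3ab + 2a + 3/2b^3 - 1/2b^2 - 18b.
  leading term ab: subtract (-7/3)·f_1 from 7/3ab + 2a + 3/2b^3 - 1/2b^2 - 18b → 2a + 3/2b^3 - 1/2b^2 - 25b + 35
  leading term a: subtract (1)·h_4 from 2a + 3/2b^3 - 1/2b^2 - 25b + 35 → 3/2b^3 - 1/2b^2 - 10b - 6
  leading term b^3: subtract (-b)·h_3 from 3/2b^3 - 1/2b^2 - 10b - 6 → 3b^2 - 7b - 6
  leading term b^2: subtract (-2)·h_3 from 3b^2 - 7b - 6 → 0
  remainder 0.

S(f_1,h_4): lcm = ab. S = 15/2b^2 - 35/2b - 15.
  leading term b^2: subtract (-5)·h_3 from 15/2b^2 - 35/2b - 15 → 0
  remainder 0.

S(f_2,h_4): lcm = ab. S = 9b^2 - 21b - 18.
  leading term b^2: subtract (-6)·h_3 from 9b^2 - 21b - 18 → 0
  remainder 0.

S(h_3,h_4): leading monomials are coprime, so the S-polynomial reduces to 0 (Buchberger's first criterion).
Every S-polynomial of the final basis reduces to 0, so we have a Gröbner basis.
Inter-reduce: drop elements whose leading term is divisible by another's, tail-reduce, and make monic.
Reduced Gröbner basis: {a - 15/2b + 41/2, b^2 - 7/3b - 2}.

Elimination: the polynomial b^2 - 7/3b - 2 lies in the elimination ideal for b, so b ∈ {-2/3, 3}. For each such b, the remaining basis elements (now univariate) give the rest of the solution.
  b = -2/3: the earlier basis element becomes a + 51/2 = 0, giving a = -51/2 — point (-51/2, -2/3).
  b = 3: the earlier basis element becomes a - 2 = 0, giving a = 2 — point (2, 3).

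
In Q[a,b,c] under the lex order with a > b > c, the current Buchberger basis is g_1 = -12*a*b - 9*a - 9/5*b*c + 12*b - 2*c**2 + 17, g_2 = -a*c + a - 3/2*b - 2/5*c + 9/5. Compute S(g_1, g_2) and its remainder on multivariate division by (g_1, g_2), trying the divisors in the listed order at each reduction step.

lcm(LM(g_1), LM(g_2)) = a*b*c.
S = (lcm/LT(g_1))·g_1 − (lcm/LT(g_2))·g_2 = a*b + 3/4*a*c - 3/2*b**2 + 3/20*b*c**2 - 7/5*b*c + 9/5*b + 1/6*c**3 - 17/12*c.
Reduce S modulo (g_1, g_2) in that order:
  leading term a*b: subtract (-1/12)·g_1 from a*b + 3/4*a*c - 3/2*b**2 + 3/20*b*c**2 - 7/5*b*c + 9/5*b + 1/6*c**3 - 17/12*c → 3/4*a*c - 3/4*a - 3/2*b**2 + 3/20*b*c**2 - 31/20*b*c + 14/5*b + 1/6*c**3 - 1/6*c**2 - 17/12*c + 17/12
  leading term a*c: subtract (-3/4)·g_2 from 3/4*a*c - 3/4*a - 3/2*b**2 + 3/20*b*c**2 - 31/20*b*c + 14/5*b + 1/6*c**3 - 1/6*c**2 - 17/12*c + 17/12 → -3/2*b**2 + 3/20*b*c**2 - 31/20*b*c + 67/40*b + 1/6*c**3 - 1/6*c**2 - 103/60*c + 83/30
  leading term b**2: no divisor's leading term divides it; move -3/2*b**2 to the remainder.
  leading term b*c**2: no divisor's leading term divides it; move 3/20*b*c**2 to the remainder.
  leading term b*c: no divisor's leading term divides it; move -31/20*b*c to the remainder.
  leading term b: no divisor's leading term divides it; move 67/40*b to the remainder.
  leading term c**3: no divisor's leading term divides it; move 1/6*c**3 to the remainder.
  leading term c**2: no divisor's leading term divides it; move -1/6*c**2 to the remainder.
  leading term c: no divisor's leading term divides it; move -103/60*c to the remainder.
  leading term 1: no divisor's leading term divides it; move 83/30 to the remainder.
The remainder -3/2*b**2 + 3/20*b*c**2 - 31/20*b*c + 67/40*b + 1/6*c**3 - 1/6*c**2 - 103/60*c + 83/30 is nonzero, so it would be added as the next basis element.

S(g_1, g_2) = a*b + 3/4*a*c - 3/2*b**2 + 3/20*b*c**2 - 7/5*b*c + 9/5*b + 1/6*c**3 - 17/12*c; remainder on division = -3/2*b**2 + 3/20*b*c**2 - 31/20*b*c + 67/40*b + 1/6*c**3 - 1/6*c**2 - 103/60*c + 83/30.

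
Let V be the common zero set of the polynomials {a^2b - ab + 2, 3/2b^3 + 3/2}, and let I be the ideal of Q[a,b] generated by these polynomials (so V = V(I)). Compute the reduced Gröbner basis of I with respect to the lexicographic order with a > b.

G = {a^2 - a - 2b^2, b^3 + 1}

f_1 = a^2b - ab + 2, LT = a^2b.
f_2 = 3/2b^3 + 3/2, LT = b^3.

S(f_1,f_2): lcm = a^2b^3. S = -a^2 - ab^3 + 2b^2.
  leading term a^2: no divisor's leading term divides it; move -a^2 to the remainder.
  leading term ab^3: subtract (-2/3a)·f_2 from -ab^3 + 2b^2 → a + 2b^2
  leading term a: no divisor's leading term divides it; move a to the remainder.
  leading term b^2: no divisor's leading term divides it; move 2b^2 to the remainder.
  remainder -a^2 + a + 2b^2 ≠ 0; add g_3 = -a^2 + a + 2b^2 to the basis.

The other S-polynomials (S(f_1,g_3), S(f_2,g_3)) all reduce to 0 modulo the current basis, so we have a Gröbner basis.
Inter-reduce: drop elements whose leading term is divisible by another's, tail-reduce, and make monic.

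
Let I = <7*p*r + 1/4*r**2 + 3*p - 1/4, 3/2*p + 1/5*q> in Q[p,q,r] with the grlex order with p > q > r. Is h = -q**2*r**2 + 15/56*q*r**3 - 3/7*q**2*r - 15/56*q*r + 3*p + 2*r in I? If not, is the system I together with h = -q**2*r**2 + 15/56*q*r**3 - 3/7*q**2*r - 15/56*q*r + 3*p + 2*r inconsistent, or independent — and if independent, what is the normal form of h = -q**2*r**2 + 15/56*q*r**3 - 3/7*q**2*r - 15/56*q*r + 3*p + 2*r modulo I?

-q**2*r**2 + 15/56*q*r**3 - 3/7*q**2*r - 15/56*q*r + 3*p + 2*r is independent of I; its normal form modulo I is -2/5*q + 2*r.

First compute the reduced Gröbner basis of I by Buchberger's algorithm.
f_1 = 7*p*r + 1/4*r**2 + 3*p - 1/4, LT = p*r.
f_2 = 3/2*p + 1/5*q, LT = p.

S(f_1,f_2): lcm = p*r. S = -2/15*q*r + 1/28*r**2 + 3/7*p - 1/28.
  leading term q*r: no divisor's leading term divides it; move -2/15*q*r to the remainder.
  leading term r**2: no divisor's leading term divides it; move 1/28*r**2 to the remainder.
  leading term p: subtract (2/7)·f_2 from 3/7*p - 1/28 → -2/35*q - 1/28
  leading term q: no divisor's leading term divides it; move -2/35*q to the remainder.
  leading term 1: no divisor's leading term divides it; move -1/28 to the remainder.
  remainder -2/15*q*r + 1/28*r**2 - 2/35*q - 1/28 ≠ 0; add k_3 = -2/15*q*r + 1/28*r**2 - 2/35*q - 1/28 to the basis.

The other S-polynomials (S(f_1,k_3), S(f_2,k_3)) all reduce to 0 modulo the current basis, so we have a Gröbner basis.
Inter-reduce: drop elements whose leading term is divisible by another's, tail-reduce, and make monic.
Reduced Gröbner basis: {q*r - 15/56*r**2 + 3/7*q + 15/56, p + 2/15*q}.
Label its elements g_1 = q*r - 15/56*r**2 + 3/7*q + 15/56, g_2 = p + 2/15*q.

Reduce h = -q**2*r**2 + 15/56*q*r**3 - 3/7*q**2*r - 15/56*q*r + 3*p + 2*r modulo G:
  leading term q**2*r**2: subtract (-q*r)·g_1 from -q**2*r**2 + 15/56*q*r**3 - 3/7*q**2*r - 15/56*q*r + 3*p + 2*r → 3*p + 2*r
  leading term p: subtract (3)·g_2 from 3*p + 2*r → -2/5*q + 2*r
  leading term q: no divisor's leading term divides it; move -2/5*q to the remainder.
  leading term r: no divisor's leading term divides it; move 2*r to the remainder.
  normal form = -2/5*q + 2*r.
The normal form is nonzero, so h ∉ I. Since h minus its normal form lies in I, I + (h) = I + (n) where n = -2/5*q + 2*r; decide whether this ideal is the whole ring.
Run Buchberger on G together with n (pairs among the g_i already reduce to 0 since G is a Gröbner basis):
g_1 = q*r - 15/56*r**2 + 3/7*q + 15/56, LT = q*r.
g_2 = p + 2/15*q, LT = p.
n = -2/5*q + 2*r, LT = q.

S(g_1,n): lcm = q*r. S = 265/56*r**2 + 3/7*q + 15/56.
  leading term r**2: no divisor's leading term divides it; move 265/56*r**2 to the remainder.
  leading term q: subtract (-15/14)·n from 3/7*q + 15/56 → 15/7*r + 15/56
  leading term r: no divisor's leading term divides it; move 15/7*r to the remainder.
  leading term 1: no divisor's leading term divides it; move 15/56 to the remainder.
  remainder 265/56*r**2 + 15/7*r + 15/56 ≠ 0; add m_4 = 265/56*r**2 + 15/7*r + 15/56 to the basis.

The other S-polynomials (S(g_1,g_2), S(g_2,n), S(g_1,m_4), S(g_2,m_4), S(n,m_4)) all reduce to 0 modulo the current basis, so we have a Gröbner basis.
Inter-reduce: drop elements whose leading term is divisible by another's, tail-reduce, and make monic.
Reduced Gröbner basis: {r**2 + 24/53*r + 3/53, p + 2/3*r, q - 5*r}.
The reduced Gröbner basis of I + (h) is {r**2 + 24/53*r + 3/53, p + 2/3*r, q - 5*r} ≠ {1}, a proper ideal, so the enlarged system stays consistent: h is independent of I, with normal form -2/5*q + 2*r.

Ideal membership is decidable via reduction modulo a Gröbner basis.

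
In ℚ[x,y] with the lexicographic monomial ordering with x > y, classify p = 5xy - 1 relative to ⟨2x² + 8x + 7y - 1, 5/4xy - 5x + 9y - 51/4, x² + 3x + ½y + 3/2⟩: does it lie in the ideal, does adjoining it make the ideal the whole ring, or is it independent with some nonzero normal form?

First compute the reduced Gröbner basis of I by Buchberger's algorithm.
f_1 = 2x² + 8x + 7y - 1, LT = x².
f_2 = 5/4xy - 5x + 9y - 51/4, LT = xy.
f_3 = x² + 3x + ½y + 3/2, LT = x².

S(f_1,f_2): lcm = x²y. S = 4x² - 16/5xy + 51/5x + 7/2y² - ½y.
  reduce S modulo (f_1, f_2, f_3):
  remainder -93/5x + 7/2y² + 427/50y - 766/25 ≠ 0; add h_4 = -93/5x + 7/2y² + 427/50y - 766/25 to the basis.

S(f_1,f_3): lcm = x². S = x + 3y - 2.
  reduce S modulo (f_1, f_2, f_3, h_4):
  remainder 35/186y² + 3217/930y - 1696/465 ≠ 0; add h_5 = 35/186y² + 3217/930y - 1696/465 to the basis.

S(f_2,f_3): lcm = x²y. S = -4x² + 21/5xy - 51/5x - ½y² - 3/2y.
  reduce S modulo (f_1, f_2, f_3, h_4, h_5):
  remainder -13361/175y + 13361/175 ≠ 0; add h_6 = -13361/175y + 13361/175 to the basis.

The other S-polynomials (S(f_1,h_4), S(f_2,h_4), S(f_3,h_4), S(f_1,h_5), S(f_2,h_5), S(f_3,h_5), S(h_4,h_5), S(f_1,h_6), S(f_2,h_6), S(f_3,h_6), S(h_4,h_6), S(h_5,h_6)) all reduce to 0 modulo the current basis, so we have a Gröbner basis.
Inter-reduce: drop elements whose leading term is divisible by another's, tail-reduce, and make monic.
Reduced Gröbner basis: {x + 1, y - 1}.
Label its elements g_1 = x + 1, g_2 = y - 1.

Reduce p = 5xy - 1 modulo G:
  leading term xy: subtract (5y)·g_1 from 5xy - 1 → -5y - 1
  leading term y: subtract (-5)·g_2 from -5y - 1 → -6
  leading term 1: no divisor's leading term divides it; move -6 to the remainder.
  normal form = -6.
The normal form is nonzero, so p ∉ I. Since p minus its normal form lies in I, I + (p) = I + (r) where r = -6; decide whether this ideal is the whole ring.
Here r = -6 is a nonzero constant, hence a unit: 1 ∈ I + (p), the Gröbner basis of I + (p) is {1}, and the enlarged system has no common solution — adjoining p is inconsistent.

Ideal membership is decidable via reduction modulo a Gröbner basis.

Adjoining 5xy - 1 makes the ideal the whole ring: the system is inconsistent.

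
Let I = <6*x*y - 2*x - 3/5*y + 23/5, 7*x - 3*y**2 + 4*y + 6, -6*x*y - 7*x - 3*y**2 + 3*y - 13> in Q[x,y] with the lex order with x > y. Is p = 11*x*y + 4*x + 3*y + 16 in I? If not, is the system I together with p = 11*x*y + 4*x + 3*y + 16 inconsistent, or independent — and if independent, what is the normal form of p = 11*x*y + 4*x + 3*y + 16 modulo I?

Adjoining 11*x*y + 4*x + 3*y + 16 makes the ideal the whole ring: the system is inconsistent.

First compute the reduced Gröbner basis of I by Buchberger's algorithm.
f_1 = 6*x*y - 2*x - 3/5*y + 23/5, LT = x*y.
f_2 = 7*x - 3*y**2 + 4*y + 6, LT = x.
f_3 = -6*x*y - 7*x - 3*y**2 + 3*y - 13, LT = x*y.

S(f_1,f_2): lcm = x*y. S = -1/3*x + 3/7*y**3 - 4/7*y**2 - 67/70*y + 23/30.
  leading term x: subtract (-1/21)·f_2 from -1/3*x + 3/7*y**3 - 4/7*y**2 - 67/70*y + 23/30 → 3/7*y**3 - 5/7*y**2 - 23/30*y + 221/210
  leading term y**3: no divisor's leading term divides it; move 3/7*y**3 to the remainder.
  leading term y**2: no divisor's leading term divides it; move -5/7*y**2 to the remainder.
  leading term y: no divisor's leading term divides it; move -23/30*y to the remainder.
  leading term 1: no divisor's leading term divides it; move 221/210 to the remainder.
  remainder 3/7*y**3 - 5/7*y**2 - 23/30*y + 221/210 ≠ 0; add h_4 = 3/7*y**3 - 5/7*y**2 - 23/30*y + 221/210 to the basis.

S(f_1,f_3): lcm = x*y. S = -3/2*x - 1/2*y**2 + 2/5*y - 7/5.
  leading term x: subtract (-3/14)·f_2 from -3/2*x - 1/2*y**2 + 2/5*y - 7/5 → -8/7*y**2 + 44/35*y - 4/35
  leading term y**2: no divisor's leading term divides it; move -8/7*y**2 to the remainder.
  leading term y: no divisor's leading term divides it; move 44/35*y to the remainder.
  leading term 1: no divisor's leading term divides it; move -4/35 to the remainder.
  remainder -8/7*y**2 + 44/35*y - 4/35 ≠ 0; add h_5 = -8/7*y**2 + 44/35*y - 4/35 to the basis.

S(f_3,h_4): lcm = x*y**3. S = 17/6*x*y**2 + 161/90*x*y - 221/90*x + 1/2*y**4 - 1/2*y**3 + 13/6*y**2.
  leading term x*y**2: subtract (17/36*y)·f_1 from 17/6*x*y**2 + 161/90*x*y - 221/90*x + 1/2*y**4 - 1/2*y**3 + 13/6*y**2 → 41/15*x*y - 221/90*x + 1/2*y**4 - 1/2*y**3 + 49/20*y**2 - 391/180*y
  leading term x*y: subtract (41/90)·f_1 from 41/15*x*y - 221/90*x + 1/2*y**4 - 1/2*y**3 + 49/20*y**2 - 391/180*y → -139/90*x + 1/2*y**4 - 1/2*y**3 + 49/20*y**2 - 1709/900*y - 943/450
  leading term x: subtract (-139/630)·f_2 from -139/90*x + 1/2*y**4 - 1/2*y**3 + 49/20*y**2 - 1709/900*y - 943/450 → 1/2*y**4 - 1/2*y**3 + 751/420*y**2 - 6403/6300*y - 2431/3150
  leading term y**4: subtract (7/6*y)·h_4 from 1/2*y**4 - 1/2*y**3 + 751/420*y**2 - 6403/6300*y - 2431/3150 → 1/3*y**3 + 169/63*y**2 - 7069/3150*y - 2431/3150
  leading term y**3: subtract (7/9)·h_4 from 1/3*y**3 + 169/63*y**2 - 7069/3150*y - 2431/3150 → 68/21*y**2 - 7786/4725*y - 7514/4725
  leading term y**2: subtract (-17/6)·h_5 from 68/21*y**2 - 7786/4725*y - 7514/4725 → 1292/675*y - 1292/675
  leading term y: no divisor's leading term divides it; move 1292/675*y to the remainder.
  leading term 1: no divisor's leading term divides it; move -1292/675 to the remainder.
  remainder 1292/675*y - 1292/675 ≠ 0; add h_6 = 1292/675*y - 1292/675 to the basis.

The other S-polynomials (S(f_2,f_3), S(f_1,h_4), S(f_2,h_4), S(f_1,h_5), S(f_2,h_5), S(f_3,h_5), S(h_4,h_5), S(f_1,h_6), S(f_2,h_6), S(f_3,h_6), S(h_4,h_6), S(h_5,h_6)) all reduce to 0 modulo the current basis, so we have a Gröbner basis.
Inter-reduce: drop elements whose leading term is divisible by another's, tail-reduce, and make monic.
Reduced Gröbner basis: {x + 1, y - 1}.
Label its elements g_1 = x + 1, g_2 = y - 1.

Reduce p = 11*x*y + 4*x + 3*y + 16 modulo G:
  leading term x*y: subtract (11*y)·g_1 from 11*x*y + 4*x + 3*y + 16 → 4*x - 8*y + 16
  leading term x: subtract (4)·g_1 from 4*x - 8*y + 16 → -8*y + 12
  leading term y: subtract (-8)·g_2 from -8*y + 12 → 4
  leading term 1: no divisor's leading term divides it; move 4 to the remainder.
  normal form = 4.
The normal form is nonzero, so p ∉ I. Since p minus its normal form lies in I, I + (p) = I + (r) where r = 4; decide whether this ideal is the whole ring.
Here r = 4 is a nonzero constant, hence a unit: 1 ∈ I + (p), the Gröbner basis of I + (p) is {1}, and the enlarged system has no common solution — adjoining p is inconsistent.

Ideal membership is decidable via reduction modulo a Gröbner basis.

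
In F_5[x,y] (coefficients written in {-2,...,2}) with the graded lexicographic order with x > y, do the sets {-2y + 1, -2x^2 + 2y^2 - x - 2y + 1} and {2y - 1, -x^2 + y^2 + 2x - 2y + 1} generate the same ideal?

Yes, the ideals are equal.

For a fixed monomial order, each ideal has a unique reduced Gröbner basis; comparing bases decides equality.
Buchberger on the first generating set:
f_1 = -2y + 1, LT = y.
f_2 = -2x^2 + 2y^2 - x - 2y + 1, LT = x^2.

S(f_1,f_2): leading monomials are coprime, so the S-polynomial reduces to 0 (Buchberger's first criterion).
Every S-polynomial of the final basis reduces to 0, so we have a Gröbner basis.
Inter-reduce: drop elements whose leading term is divisible by another's, tail-reduce, and make monic.
Reduced Gröbner basis: {x^2 - 2x + 1, y + 2}.

Buchberger on the second generating set:
h_1 = 2y - 1, LT = y.
h_2 = -x^2 + y^2 + 2x - 2y + 1, LT = x^2.

S(h_1,h_2): leading monomials are coprime, so the S-polynomial reduces to 0 (Buchberger's first criterion).
Every S-polynomial of the final basis reduces to 0, so we have a Gröbner basis.
Inter-reduce: drop elements whose leading term is divisible by another's, tail-reduce, and make monic.
Reduced Gröbner basis: {x^2 - 2x + 1, y + 2}.

The two bases agree; hence the ideals are identical.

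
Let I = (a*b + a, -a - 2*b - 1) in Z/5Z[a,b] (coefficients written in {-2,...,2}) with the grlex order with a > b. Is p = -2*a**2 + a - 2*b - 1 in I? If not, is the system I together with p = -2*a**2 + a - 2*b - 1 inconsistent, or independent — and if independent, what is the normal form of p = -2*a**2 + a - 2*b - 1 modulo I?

First compute the reduced Gröbner basis of I by Buchberger's algorithm.
f_1 = a*b + a, LT = a*b.
f_2 = -a - 2*b - 1, LT = a.

S(f_1,f_2): lcm = a*b. S = -2*b**2 + a - b.
  leading term b**2: no divisor's leading term divides it; move -2*b**2 to the remainder.
  leading term a: subtract (-1)·f_2 from a - b → 2*b - 1
  leading term b: no divisor's leading term divides it; move 2*b to the remainder.
  leading term 1: no divisor's leading term divides it; move -1 to the remainder.
  remainder -2*b**2 + 2*b - 1 ≠ 0; add h_3 = -2*b**2 + 2*b - 1 to the basis.

The other S-polynomials (S(f_1,h_3), S(f_2,h_3)) all reduce to 0 modulo the current basis, so we have a Gröbner basis.
Inter-reduce: drop elements whose leading term is divisible by another's, tail-reduce, and make monic.
Reduced Gröbner basis: {b**2 - b - 2, a + 2*b + 1}.
Label its elements g_1 = b**2 - b - 2, g_2 = a + 2*b + 1.

Reduce p = -2*a**2 + a - 2*b - 1 modulo G:
  leading term a**2: subtract (-2*a)·g_2 from -2*a**2 + a - 2*b - 1 → -a*b - 2*a - 2*b - 1
  leading term a*b: subtract (-b)·g_2 from -a*b - 2*a - 2*b - 1 → 2*b**2 - 2*a - b - 1
  leading term b**2: subtract (2)·g_1 from 2*b**2 - 2*a - b - 1 → -2*a + b - 2
  leading term a: subtract (-2)·g_2 from -2*a + b - 2 → 0
  normal form = 0.
Since the normal form is 0, p ∈ I.

-2*a**2 + a - 2*b - 1 lies in I (it reduces to 0).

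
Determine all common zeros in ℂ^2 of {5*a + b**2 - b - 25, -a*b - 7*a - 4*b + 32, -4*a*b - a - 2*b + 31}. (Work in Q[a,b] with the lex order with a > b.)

Compute a lex Gröbner basis by Buchberger's algorithm.
f_1 = 5*a + b**2 - b - 25, LT = a.
f_2 = -a*b - 7*a - 4*b + 32, LT = a*b.
f_3 = -4*a*b - a - 2*b + 31, LT = a*b.

S(f_1,f_2): lcm = a*b. S = -7*a + 1/5*b**3 - 1/5*b**2 - 9*b + 32.
  leading term a: subtract (-7/5)·f_1 from -7*a + 1/5*b**3 - 1/5*b**2 - 9*b + 32 → 1/5*b**3 + 6/5*b**2 - 52/5*b - 3
  leading term b**3: no divisor's leading term divides it; move 1/5*b**3 to the remainder.
  leading term b**2: no divisor's leading term divides it; move 6/5*b**2 to the remainder.
  leading term b: no divisor's leading term divides it; move -52/5*b to the remainder.
  leading term 1: no divisor's leading term divides it; move -3 to the remainder.
  remainder 1/5*b**3 + 6/5*b**2 - 52/5*b - 3 ≠ 0; add h_4 = 1/5*b**3 + 6/5*b**2 - 52/5*b - 3 to the basis.

S(f_1,f_3): lcm = a*b. S = -1/4*a + 1/5*b**3 - 1/5*b**2 - 11/2*b + 31/4.
  leading term a: subtract (-1/20)·f_1 from -1/4*a + 1/5*b**3 - 1/5*b**2 - 11/2*b + 31/4 → 1/5*b**3 - 3/20*b**2 - 111/20*b + 13/2
  leading term b**3: subtract (1)·h_4 from 1/5*b**3 - 3/20*b**2 - 111/20*b + 13/2 → -27/20*b**2 + 97/20*b + 19/2
  leading term b**2: no divisor's leading term divides it; move -27/20*b**2 to the remainder.
  leading term b: no divisor's leading term divides it; move 97/20*b to the remainder.
  leading term 1: no divisor's leading term divides it; move 19/2 to the remainder.
  remainder -27/20*b**2 + 97/20*b + 19/2 ≠ 0; add h_5 = -27/20*b**2 + 97/20*b + 19/2 to the basis.

S(f_3,h_4): lcm = a*b**3. S = -23/4*a*b**2 + 52*a*b + 15*a + 1/2*b**3 - 31/4*b**2.
  leading term a*b**2: subtract (-23/20*b**2)·f_1 from -23/4*a*b**2 + 52*a*b + 15*a + 1/2*b**3 - 31/4*b**2 → 52*a*b + 15*a + 23/20*b**4 - 13/20*b**3 - 73/2*b**2
  leading term a*b: subtract (52/5*b)·f_1 from 52*a*b + 15*a + 23/20*b**4 - 13/20*b**3 - 73/2*b**2 → 15*a + 23/20*b**4 - 221/20*b**3 - 261/10*b**2 + 260*b
  leading term a: subtract (3)·f_1 from 15*a + 23/20*b**4 - 221/20*b**3 - 261/10*b**2 + 260*b → 23/20*b**4 - 221/20*b**3 - 291/10*b**2 + 263*b + 75
  leading term b**4: subtract (23/4*b)·h_4 from 23/20*b**4 - 221/20*b**3 - 291/10*b**2 + 263*b + 75 → -359/20*b**3 + 307/10*b**2 + 1121/4*b + 75
  leading term b**3: subtract (-359/4)·h_4 from -359/20*b**3 + 307/10*b**2 + 1121/4*b + 75 → 692/5*b**2 - 13063/20*b - 777/4
  leading term b**2: subtract (-2768/27)·h_5 from 692/5*b**2 - 13063/20*b - 777/4 → -16841/108*b + 84205/108
  leading term b: no divisor's leading term divides it; move -16841/108*b to the remainder.
  leading term 1: no divisor's leading term divides it; move 84205/108 to the remainder.
  remainder -16841/108*b + 84205/108 ≠ 0; add h_6 = -16841/108*b + 84205/108 to the basis.

The other S-polynomials (S(f_2,f_3), S(f_1,h_4), S(f_2,h_4), S(f_1,h_5), S(f_2,h_5), S(f_3,h_5), S(h_4,h_5), S(f_1,h_6), S(f_2,h_6), S(f_3,h_6), S(h_4,h_6), S(h_5,h_6)) all reduce to 0 modulo the current basis, so we have a Gröbner basis.
Inter-reduce: drop elements whose leading term is divisible by another's, tail-reduce, and make monic.
Reduced Gröbner basis: {a - 1, b - 5}.

Elimination: the polynomial b - 5 lies in the elimination ideal for b, so b ∈ {5}. For each such b, the remaining basis elements (now univariate) give the rest of the solution.
  b = 5: the earlier basis element becomes a - 1 = 0, giving a = 1 — point (1, 5).
Each listed point satisfies every original equation (direct substitution).

{(1, 5)}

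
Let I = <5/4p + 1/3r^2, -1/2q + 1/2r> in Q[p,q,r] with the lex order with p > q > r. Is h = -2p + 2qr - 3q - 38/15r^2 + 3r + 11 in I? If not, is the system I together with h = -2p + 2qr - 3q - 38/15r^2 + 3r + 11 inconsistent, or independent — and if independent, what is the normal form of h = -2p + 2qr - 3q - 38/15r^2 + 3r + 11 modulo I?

Adjoining -2p + 2qr - 3q - 38/15r^2 + 3r + 11 makes the ideal the whole ring: the system is inconsistent.

First compute the reduced Gröbner basis of I by Buchberger's algorithm.
f_1 = 5/4p + 1/3r^2, LT = p.
f_2 = -1/2q + 1/2r, LT = q.

The S-polynomials (S(f_1,f_2)) all reduce to 0 modulo the current basis, so we have a Gröbner basis.
Inter-reduce: drop elements whose leading term is divisible by another's, tail-reduce, and make monic.
Reduced Gröbner basis: {p + 4/15r^2, q - r}.
Label its elements g_1 = p + 4/15r^2, g_2 = q - r.

Reduce h = -2p + 2qr - 3q - 38/15r^2 + 3r + 11 modulo G:
  leading term p: subtract (-2)·g_1 from -2p + 2qr - 3q - 38/15r^2 + 3r + 11 → 2qr - 3q - 2r^2 + 3r + 11
  leading term qr: subtract (2r)·g_2 from 2qr - 3q - 2r^2 + 3r + 11 → -3q + 3r + 11
  leading term q: subtract (-3)·g_2 from -3q + 3r + 11 → 11
  leading term 1: no divisor's leading term divides it; move 11 to the remainder.
  normal form = 11.
The normal form is nonzero, so h ∉ I. Since h minus its normal form lies in I, I + (h) = I + (n) where n = 11; decide whether this ideal is the whole ring.
Here n = 11 is a nonzero constant, hence a unit: 1 ∈ I + (h), the Gröbner basis of I + (h) is {1}, and the enlarged system has no common solution — adjoining h is inconsistent.

Ideal membership is decidable via reduction modulo a Gröbner basis.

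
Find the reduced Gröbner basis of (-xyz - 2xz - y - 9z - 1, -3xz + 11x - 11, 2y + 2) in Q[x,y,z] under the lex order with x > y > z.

G = {x + \tfrac{27}{11}z - 1, y + 1, z^{2} - \tfrac{110}{27}z}

f_1 = -xyz - 2xz - y - 9z - 1, LT = xyz.
f_2 = -3xz + 11x - 11, LT = xz.
f_3 = 2y + 2, LT = y.

S(f_1,f_2): lcm = xyz. S = \tfrac{11}{3}xy + 2xz - \tfrac{8}{3}y + 9z + 1.
  leading term xy: subtract (\tfrac{11}{6}x)·f_3 from \tfrac{11}{3}xy + 2xz - \tfrac{8}{3}y + 9z + 1 → 2xz - \tfrac{11}{3}x - \tfrac{8}{3}y + 9z + 1
  leading term xz: subtract (-\tfrac{2}{3})·f_2 from 2xz - \tfrac{11}{3}x - \tfrac{8}{3}y + 9z + 1 → \tfrac{11}{3}x - \tfrac{8}{3}y + 9z - \tfrac{19}{3}
  leading term x: no divisor's leading term divides it; move \tfrac{11}{3}x to the remainder.
  leading term y: subtract (-\tfrac{4}{3})·f_3 from -\tfrac{8}{3}y + 9z - \tfrac{19}{3} → 9z - \tfrac{11}{3}
  leading term z: no divisor's leading term divides it; move 9z to the remainder.
  leading term 1: no divisor's leading term divides it; move -\tfrac{11}{3} to the remainder.
  remainder \tfrac{11}{3}x + 9z - \tfrac{11}{3} ≠ 0; add g_4 = \tfrac{11}{3}x + 9z - \tfrac{11}{3} to the basis.

S(f_1,f_3): lcm = xyz. S = xz + y + 9z + 1.
  leading term xz: subtract (-\tfrac{1}{3})·f_2 from xz + y + 9z + 1 → \tfrac{11}{3}x + y + 9z - \tfrac{8}{3}
  leading term x: subtract (1)·g_4 from \tfrac{11}{3}x + y + 9z - \tfrac{8}{3} → y + 1
  leading term y: subtract (\tfrac{1}{2})·f_3 from y + 1 → 0
  remainder 0.

S(f_2,f_3): leading monomials are coprime, so the S-polynomial reduces to 0 (Buchberger's first criterion).
S(f_1,g_4): lcm = xyz. S = 2xz - \tfrac{27}{11}yz^{2} + yz + y + 9z + 1.
  leading term xz: subtract (-\tfrac{2}{3})·f_2 from 2xz - \tfrac{27}{11}yz^{2} + yz + y + 9z + 1 → \tfrac{22}{3}x - \tfrac{27}{11}yz^{2} + yz + y + 9z - \tfrac{19}{3}
  leading term x: subtract (2)·g_4 from \tfrac{22}{3}x - \tfrac{27}{11}yz^{2} + yz + y + 9z - \tfrac{19}{3} → -\tfrac{27}{11}yz^{2} + yz + y - 9z + 1
  leading term yz^{2}: subtract (-\tfrac{27}{22}z^{2})·f_3 from -\tfrac{27}{11}yz^{2} + yz + y - 9z + 1 → yz + y + \tfrac{27}{11}z^{2} - 9z + 1
  leading term yz: subtract (\tfrac{1}{2}z)·f_3 from yz + y + \tfrac{27}{11}z^{2} - 9z + 1 → y + \tfrac{27}{11}z^{2} - 10z + 1
  leading term y: subtract (\tfrac{1}{2})·f_3 from y + \tfrac{27}{11}z^{2} - 10z + 1 → \tfrac{27}{11}z^{2} - 10z
  leading term z^{2}: no divisor's leading term divides it; move \tfrac{27}{11}z^{2} to the remainder.
  leading term z: no divisor's leading term divides it; move -10z to the remainder.
  remainder \tfrac{27}{11}z^{2} - 10z ≠ 0; add g_5 = \tfrac{27}{11}z^{2} - 10z to the basis.

S(f_2,g_4): lcm = xz. S = -\tfrac{11}{3}x - \tfrac{27}{11}z^{2} + z + \tfrac{11}{3}.
  leading term x: subtract (-1)·g_4 from -\tfrac{11}{3}x - \tfrac{27}{11}z^{2} + z + \tfrac{11}{3} → -\tfrac{27}{11}z^{2} + 10z
  leading term z^{2}: subtract (-1)·g_5 from -\tfrac{27}{11}z^{2} + 10z → 0
  remainder 0.

S(f_3,g_4): leading monomials are coprime, so the S-polynomial reduces to 0 (Buchberger's first criterion).
S(f_1,g_5): lcm = xyz^{2}. S = \tfrac{110}{27}xyz + 2xz^{2} + yz + 9z^{2} + z.
  leading term xyz: subtract (-\tfrac{110}{27})·f_1 from \tfrac{110}{27}xyz + 2xz^{2} + yz + 9z^{2} + z → 2xz^{2} - \tfrac{220}{27}xz + yz - \tfrac{110}{27}y + 9z^{2} - \tfrac{107}{3}z - \tfrac{110}{27}
  leading term xz^{2}: subtract (-\tfrac{2}{3}z)·f_2 from 2xz^{2} - \tfrac{220}{27}xz + yz - \tfrac{110}{27}y + 9z^{2} - \tfrac{107}{3}z - \tfrac{110}{27} → -\tfrac{22}{27}xz + yz - \tfrac{110}{27}y + 9z^{2} - 43z - \tfrac{110}{27}
  leading term xz: subtract (\tfrac{22}{81})·f_2 from -\tfrac{22}{27}xz + yz - \tfrac{110}{27}y + 9z^{2} - 43z - \tfrac{110}{27} → -\tfrac{242}{81}x + yz - \tfrac{110}{27}y + 9z^{2} - 43z - \tfrac{88}{81}
  leading term x: subtract (-\tfrac{22}{27})·g_4 from -\tfrac{242}{81}x + yz - \tfrac{110}{27}y + 9z^{2} - 43z - \tfrac{88}{81} → yz - \tfrac{110}{27}y + 9z^{2} - \tfrac{107}{3}z - \tfrac{110}{27}
  leading term yz: subtract (\tfrac{1}{2}z)·f_3 from yz - \tfrac{110}{27}y + 9z^{2} - \tfrac{107}{3}z - \tfrac{110}{27} → -\tfrac{110}{27}y + 9z^{2} - \tfrac{110}{3}z - \tfrac{110}{27}
  leading term y: subtract (-\tfrac{55}{27})·f_3 from -\tfrac{110}{27}y + 9z^{2} - \tfrac{110}{3}z - \tfrac{110}{27} → 9z^{2} - \tfrac{110}{3}z
  leading term z^{2}: subtract (\tfrac{11}{3})·g_5 from 9z^{2} - \tfrac{110}{3}z → 0
  remainder 0.

S(f_2,g_5): lcm = xz^{2}. S = \tfrac{11}{27}xz + \tfrac{11}{3}z.
  leading term xz: subtract (-\tfrac{11}{81})·f_2 from \tfrac{11}{27}xz + \tfrac{11}{3}z → \tfrac{121}{81}x + \tfrac{11}{3}z - \tfrac{121}{81}
  leading term x: subtract (\tfrac{11}{27})·g_4 from \tfrac{121}{81}x + \tfrac{11}{3}z - \tfrac{121}{81} → 0
  remainder 0.

S(f_3,g_5): leading monomials are coprime, so the S-polynomial reduces to 0 (Buchberger's first criterion).
S(g_4,g_5): leading monomials are coprime, so the S-polynomial reduces to 0 (Buchberger's first criterion).
Every S-polynomial of the final basis reduces to 0, so we have a Gröbner basis.
Inter-reduce: drop elements whose leading term is divisible by another's, tail-reduce, and make monic.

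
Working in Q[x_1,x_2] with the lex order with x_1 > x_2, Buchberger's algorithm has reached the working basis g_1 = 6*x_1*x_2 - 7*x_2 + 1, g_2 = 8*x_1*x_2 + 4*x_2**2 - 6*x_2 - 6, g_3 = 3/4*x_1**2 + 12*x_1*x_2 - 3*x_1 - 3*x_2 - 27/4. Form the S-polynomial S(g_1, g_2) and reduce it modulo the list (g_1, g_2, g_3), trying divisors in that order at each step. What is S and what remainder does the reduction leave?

lcm(LM(g_1), LM(g_2)) = x_1*x_2.
S = (lcm/LT(g_1))·g_1 − (lcm/LT(g_2))·g_2 = -1/2*x_2**2 - 5/12*x_2 + 11/12.
Reduce S modulo (g_1, g_2, g_3) in that order:
  leading term x_2**2: no divisor's leading term divides it; move -1/2*x_2**2 to the remainder.
  leading term x_2: no divisor's leading term divides it; move -5/12*x_2 to the remainder.
  leading term 1: no divisor's leading term divides it; move 11/12 to the remainder.
The remainder -1/2*x_2**2 - 5/12*x_2 + 11/12 is nonzero, so it would be added as the next basis element.

S(g_1, g_2) = -1/2*x_2**2 - 5/12*x_2 + 11/12; remainder on division = -1/2*x_2**2 - 5/12*x_2 + 11/12.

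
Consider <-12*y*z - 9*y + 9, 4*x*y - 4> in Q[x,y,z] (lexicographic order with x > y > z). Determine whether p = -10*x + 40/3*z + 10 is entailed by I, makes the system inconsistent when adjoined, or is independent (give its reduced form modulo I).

-10*x + 40/3*z + 10 lies in I (it reduces to 0).

First compute the reduced Gröbner basis of I by Buchberger's algorithm.
f_1 = -12*y*z - 9*y + 9, LT = y*z.
f_2 = 4*x*y - 4, LT = x*y.

S(f_1,f_2): lcm = x*y*z. S = 3/4*x*y - 3/4*x + z.
  leading term x*y: subtract (3/16)·f_2 from 3/4*x*y - 3/4*x + z → -3/4*x + z + 3/4
  leading term x: no divisor's leading term divides it; move -3/4*x to the remainder.
  leading term z: no divisor's leading term divides it; move z to the remainder.
  leading term 1: no divisor's leading term divides it; move 3/4 to the remainder.
  remainder -3/4*x + z + 3/4 ≠ 0; add h_3 = -3/4*x + z + 3/4 to the basis.

S(f_1,h_3): leading monomials are coprime, so the S-polynomial reduces to 0 (Buchberger's first criterion).
S(f_2,h_3): lcm = x*y. S = 4/3*y*z + y - 1.
  leading term y*z: subtract (-1/9)·f_1 from 4/3*y*z + y - 1 → 0
  remainder 0.

Every S-polynomial of the final basis reduces to 0, so we have a Gröbner basis.
Inter-reduce: drop elements whose leading term is divisible by another's, tail-reduce, and make monic.
Reduced Gröbner basis: {x - 4/3*z - 1, y*z + 3/4*y - 3/4}.
Label its elements g_1 = x - 4/3*z - 1, g_2 = y*z + 3/4*y - 3/4.

Reduce p = -10*x + 40/3*z + 10 modulo G:
  leading term x: subtract (-10)·g_1 from -10*x + 40/3*z + 10 → 0
  normal form = 0.
Since the normal form is 0, p ∈ I.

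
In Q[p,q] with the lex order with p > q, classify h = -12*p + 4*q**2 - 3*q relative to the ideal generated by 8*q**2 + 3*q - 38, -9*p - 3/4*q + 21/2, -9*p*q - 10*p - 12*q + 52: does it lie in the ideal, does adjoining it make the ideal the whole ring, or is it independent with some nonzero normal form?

First compute the reduced Gröbner basis of I by Buchberger's algorithm.
f_1 = 8*q**2 + 3*q - 38, LT = q**2.
f_2 = -9*p - 3/4*q + 21/2, LT = p.
f_3 = -9*p*q - 10*p - 12*q + 52, LT = p*q.

S(f_1,f_3): lcm = p*q**2. S = -53/72*p*q - 19/4*p - 4/3*q**2 + 52/9*q.
  leading term p*q: subtract (53/648*q)·f_2 from -53/72*p*q - 19/4*p - 4/3*q**2 + 52/9*q → -19/4*p - 1099/864*q**2 + 2125/432*q
  leading term p: subtract (19/36)·f_2 from -19/4*p - 1099/864*q**2 + 2125/432*q → -1099/864*q**2 + 287/54*q - 133/24
  leading term q**2: subtract (-1099/6912)·f_1 from -1099/864*q**2 + 287/54*q - 133/24 → 40033/6912*q - 40033/3456
  leading term q: no divisor's leading term divides it; move 40033/6912*q to the remainder.
  leading term 1: no divisor's leading term divides it; move -40033/3456 to the remainder.
  remainder 40033/6912*q - 40033/3456 ≠ 0; add k_4 = 40033/6912*q - 40033/3456 to the basis.

The other S-polynomials (S(f_1,f_2), S(f_2,f_3), S(f_1,k_4), S(f_2,k_4), S(f_3,k_4)) all reduce to 0 modulo the current basis, so we have a Gröbner basis.
Inter-reduce: drop elements whose leading term is divisible by another's, tail-reduce, and make monic.
Reduced Gröbner basis: {p - 1, q - 2}.
Label its elements g_1 = p - 1, g_2 = q - 2.

Reduce h = -12*p + 4*q**2 - 3*q modulo G:
  leading term p: subtract (-12)·g_1 from -12*p + 4*q**2 - 3*q → 4*q**2 - 3*q - 12
  leading term q**2: subtract (4*q)·g_2 from 4*q**2 - 3*q - 12 → 5*q - 12
  leading term q: subtract (5)·g_2 from 5*q - 12 → -2
  leading term 1: no divisor's leading term divides it; move -2 to the remainder.
  normal form = -2.
The normal form is nonzero, so h ∉ I. Since h minus its normal form lies in I, I + (h) = I + (r) where r = -2; decide whether this ideal is the whole ring.
Here r = -2 is a nonzero constant, hence a unit: 1 ∈ I + (h), the Gröbner basis of I + (h) is {1}, and the enlarged system has no common solution — adjoining h is inconsistent.

Adjoining -12*p + 4*q**2 - 3*q makes the ideal the whole ring: the system is inconsistent.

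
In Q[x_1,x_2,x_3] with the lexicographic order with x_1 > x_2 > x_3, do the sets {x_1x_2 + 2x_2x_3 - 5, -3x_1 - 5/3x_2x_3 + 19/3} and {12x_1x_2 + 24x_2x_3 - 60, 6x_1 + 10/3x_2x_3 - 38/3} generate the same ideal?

Yes, the ideals are equal.

Equality of ideals is decidable: compute both reduced Gröbner bases (unique for the ordering) and check whether they agree.
Buchberger on the first generating set:
f_1 = x_1x_2 + 2x_2x_3 - 5, LT = x_1x_2.
f_2 = -3x_1 - 5/3x_2x_3 + 19/3, LT = x_1.

S(f_1,f_2): lcm = x_1x_2. S = -5/9x_2^2x_3 + 2x_2x_3 + 19/9x_2 - 5.
  leading term x_2^2x_3: no divisor's leading term divides it; move -5/9x_2^2x_3 to the remainder.
  leading term x_2x_3: no divisor's leading term divides it; move 2x_2x_3 to the remainder.
  leading term x_2: no divisor's leading term divides it; move 19/9x_2 to the remainder.
  leading term 1: no divisor's leading term divides it; move -5 to the remainder.
  remainder -5/9x_2^2x_3 + 2x_2x_3 + 19/9x_2 - 5 ≠ 0; add g_3 = -5/9x_2^2x_3 + 2x_2x_3 + 19/9x_2 - 5 to the basis.

The other S-polynomials (S(f_1,g_3), S(f_2,g_3)) all reduce to 0 modulo the current basis, so we have a Gröbner basis.
Inter-reduce: drop elements whose leading term is divisible by another's, tail-reduce, and make monic.
Reduced Gröbner basis: {x_1 + 5/9x_2x_3 - 19/9, x_2^2x_3 - 18/5x_2x_3 - 19/5x_2 + 9}.

Buchberger on the second generating set:
h_1 = 12x_1x_2 + 24x_2x_3 - 60, LT = x_1x_2.
h_2 = 6x_1 + 10/3x_2x_3 - 38/3, LT = x_1.

S(h_1,h_2): lcm = x_1x_2. S = -5/9x_2^2x_3 + 2x_2x_3 + 19/9x_2 - 5.
  leading term x_2^2x_3: no divisor's leading term divides it; move -5/9x_2^2x_3 to the remainder.
  leading term x_2x_3: no divisor's leading term divides it; move 2x_2x_3 to the remainder.
  leading term x_2: no divisor's leading term divides it; move 19/9x_2 to the remainder.
  leading term 1: no divisor's leading term divides it; move -5 to the remainder.
  remainder -5/9x_2^2x_3 + 2x_2x_3 + 19/9x_2 - 5 ≠ 0; add k_3 = -5/9x_2^2x_3 + 2x_2x_3 + 19/9x_2 - 5 to the basis.

The other S-polynomials (S(h_1,k_3), S(h_2,k_3)) all reduce to 0 modulo the current basis, so we have a Gröbner basis.
Inter-reduce: drop elements whose leading term is divisible by another's, tail-reduce, and make monic.
Reduced Gröbner basis: {x_1 + 5/9x_2x_3 - 19/9, x_2^2x_3 - 18/5x_2x_3 - 19/5x_2 + 9}.

These coincide, so the ideals are equal.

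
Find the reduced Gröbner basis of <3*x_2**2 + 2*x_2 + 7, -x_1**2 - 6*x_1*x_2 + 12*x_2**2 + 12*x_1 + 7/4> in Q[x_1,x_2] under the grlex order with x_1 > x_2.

The reduced Gröbner basis is the canonical form of the ideal for this ordering.

f_1 = 3*x_2**2 + 2*x_2 + 7, LT = x_2**2.
f_2 = -x_1**2 - 6*x_1*x_2 + 12*x_2**2 + 12*x_1 + 7/4, LT = x_1**2.

The S-polynomials (S(f_1,f_2)) all reduce to 0 modulo the current basis, so we have a Gröbner basis.

G = {x_1**2 + 6*x_1*x_2 - 12*x_1 + 8*x_2 + 105/4, x_2**2 + 2/3*x_2 + 7/3}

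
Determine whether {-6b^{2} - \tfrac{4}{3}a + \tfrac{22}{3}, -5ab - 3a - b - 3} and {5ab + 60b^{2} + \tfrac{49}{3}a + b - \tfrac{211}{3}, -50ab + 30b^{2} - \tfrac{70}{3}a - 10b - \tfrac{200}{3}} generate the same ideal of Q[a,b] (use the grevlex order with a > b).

Two ideals are equal iff their reduced Gröbner bases coincide (the reduced basis is unique for a fixed ordering).
Buchberger on the first generating set:
f_1 = -6b^{2} - \tfrac{4}{3}a + \tfrac{22}{3}, LT = b^{2}.
f_2 = -5ab - 3a - b - 3, LT = ab.

S(f_1,f_2): lcm = ab^{2}. S = \tfrac{2}{9}a^{2} - \tfrac{3}{5}ab - \tfrac{1}{5}b^{2} - \tfrac{11}{9}a - \tfrac{3}{5}b.
  reduce S modulo (f_1, f_2):
  remainder \tfrac{2}{9}a^{2} - \tfrac{184}{225}a - \tfrac{12}{25}b + \tfrac{26}{225} ≠ 0; add g_3 = \tfrac{2}{9}a^{2} - \tfrac{184}{225}a - \tfrac{12}{25}b + \tfrac{26}{225} to the basis.

The other S-polynomials (S(f_1,g_3), S(f_2,g_3)) all reduce to 0 modulo the current basis, so we have a Gröbner basis.
Inter-reduce: drop elements whose leading term is divisible by another's, tail-reduce, and make monic.
Reduced Gröbner basis: {a^{2} - \tfrac{92}{25}a - \tfrac{54}{25}b + \tfrac{13}{25}, ab + \tfrac{3}{5}a + \tfrac{1}{5}b + \tfrac{3}{5}, b^{2} + \tfrac{2}{9}a - \tfrac{11}{9}}.

Buchberger on the second generating set:
h_1 = 5ab + 60b^{2} + \tfrac{49}{3}a + b - \tfrac{211}{3}, LT = ab.
h_2 = -50ab + 30b^{2} - \tfrac{70}{3}a - 10b - \tfrac{200}{3}, LT = ab.

S(h_1,h_2): lcm = ab. S = \tfrac{63}{5}b^{2} + \tfrac{14}{5}a - \tfrac{77}{5}.
  reduce S modulo (h_1, h_2):
  remainder \tfrac{63}{5}b^{2} + \tfrac{14}{5}a - \tfrac{77}{5} ≠ 0; add k_3 = \tfrac{63}{5}b^{2} + \tfrac{14}{5}a - \tfrac{77}{5} to the basis.

S(h_1,k_3): lcm = ab^{2}. S = 12b^{3} - \tfrac{2}{9}a^{2} + \tfrac{49}{15}ab + \tfrac{1}{5}b^{2} + \tfrac{11}{9}a - \tfrac{211}{15}b.
  reduce S modulo (h_1, h_2, k_3):
  remainder -\tfrac{2}{9}a^{2} + \tfrac{184}{225}a + \tfrac{12}{25}b - \tfrac{26}{225} ≠ 0; add k_4 = -\tfrac{2}{9}a^{2} + \tfrac{184}{225}a + \tfrac{12}{25}b - \tfrac{26}{225} to the basis.

The other S-polynomials (S(h_2,k_3), S(h_1,k_4), S(h_2,k_4), S(k_3,k_4)) all reduce to 0 modulo the current basis, so we have a Gröbner basis.
Inter-reduce: drop elements whose leading term is divisible by another's, tail-reduce, and make monic.
Reduced Gröbner basis: {a^{2} - \tfrac{92}{25}a - \tfrac{54}{25}b + \tfrac{13}{25}, ab + \tfrac{3}{5}a + \tfrac{1}{5}b + \tfrac{3}{5}, b^{2} + \tfrac{2}{9}a - \tfrac{11}{9}}.

Same reduced basis, so the two generating sets span the same ideal.

Yes, the ideals are equal.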